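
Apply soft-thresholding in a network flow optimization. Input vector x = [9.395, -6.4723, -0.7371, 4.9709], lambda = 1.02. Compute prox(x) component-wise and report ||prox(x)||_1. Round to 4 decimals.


Soft-thresholding with lambda = 1.02:
prox(9.395) = sign(9.395)*max(|9.395| - 1.02, 0) = 8.375
prox(-6.4723) = sign(-6.4723)*max(|-6.4723| - 1.02, 0) = -5.4523
prox(-0.7371) = sign(-0.7371)*max(|-0.7371| - 1.02, 0) = 0.0
prox(4.9709) = sign(4.9709)*max(|4.9709| - 1.02, 0) = 3.9509
prox(x) = [8.375, -5.4523, 0.0, 3.9509]
||prox(x)||_1 = 8.375 + 5.4523 + 0.0 + 3.9509 = 17.7782


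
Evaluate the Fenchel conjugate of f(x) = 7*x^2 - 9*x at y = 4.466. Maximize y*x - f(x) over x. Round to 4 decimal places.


f*(y) = sup_x {y*x - a*x^2 - b*x} = sup_x {(y-b)*x - a*x^2}
FOC: (y - b) - 2a*x = 0 => x* = (y - b)/(2a)
x* = (4.466 + 9)/(2*7) = 0.9619
f*(4.466) = (y-b)^2/(4a) = (4.466 + 9)^2/(4*7)
= 181.3332/28 = 6.4762


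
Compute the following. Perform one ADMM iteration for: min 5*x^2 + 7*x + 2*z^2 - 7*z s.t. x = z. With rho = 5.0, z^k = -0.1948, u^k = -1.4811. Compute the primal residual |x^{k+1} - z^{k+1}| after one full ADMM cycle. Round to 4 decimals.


ADMM iteration with rho = 5.0, z^k = -0.1948, u^k = -1.4811
Step 1: x-update.
Minimize 5*x^2 + 7*x + (5.0/2)*(x + 0.1948 - 1.4811)^2
FOC: (2*5 + 5.0)*x = -7 + 5.0*(-0.1948 + 1.4811)
x^{k+1} = -0.0379
Step 2: z-update.
Minimize 2*z^2 - 7*z + (5.0/2)*(-0.0379 - z - 1.4811)^2
FOC: (2*2 + 5.0)*z = 7 + 5.0*(-0.0379 - 1.4811)
z^{k+1} = -0.0661
Step 3: u-update.
u^{k+1} = -1.4811 - 0.0379 + 0.0661 = -1.4529
Step 4: Primal residual = |-0.0379 + 0.0661| = 0.0282


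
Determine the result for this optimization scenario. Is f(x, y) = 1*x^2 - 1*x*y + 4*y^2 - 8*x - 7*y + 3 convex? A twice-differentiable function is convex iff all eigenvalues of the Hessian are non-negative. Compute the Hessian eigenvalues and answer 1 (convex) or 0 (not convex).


The Hessian of f(x,y) = 1*x^2 - 1*x*y + 4*y^2 - 8*x - 7*y + 3 is:
H = [[2, -1], [-1, 8]]
Trace = 2 + 8 = 10
Determinant = 2*8 - (-1)^2 = 15
Discriminant = (10)^2 - 4*15 = 40.0
Eigenvalues: lambda_1 = 1.8377, lambda_2 = 8.1623
The function is convex.

1


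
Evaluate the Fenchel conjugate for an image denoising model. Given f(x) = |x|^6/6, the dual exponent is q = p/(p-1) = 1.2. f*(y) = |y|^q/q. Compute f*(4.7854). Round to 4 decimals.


The conjugate exponent q satisfies 1/p + 1/q = 1.
p = 6, so q = 6/(6 - 1) = 1.2
|y|^q = 4.7854^1.2 = 6.5449
f*(4.7854) = 6.5449 / 1.2 = 5.4541


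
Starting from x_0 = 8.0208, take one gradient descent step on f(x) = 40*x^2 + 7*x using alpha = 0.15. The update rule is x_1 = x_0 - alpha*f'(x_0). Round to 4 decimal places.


We compute the gradient at x_0 and apply the update.
f'(x) = 80*x + 7
f'(8.0208) = 80*8.0208 + 7 = 648.664
x_1 = 8.0208 - 0.15*648.664 = -89.2788


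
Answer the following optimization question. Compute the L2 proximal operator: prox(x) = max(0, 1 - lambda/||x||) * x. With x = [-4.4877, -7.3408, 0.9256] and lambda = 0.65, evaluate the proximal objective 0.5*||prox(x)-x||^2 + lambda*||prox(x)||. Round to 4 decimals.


Step 1: Compute ||x||.
||x|| = 8.6535
Step 2: Compute scaling factor.
scale = max(0, 1 - 0.65/8.6535) = 0.9249
Step 3: prox(x) = [-4.1506, -6.7894, 0.8561]
||prox(x)|| = 8.0035
Step 4: Proximal objective.
0.5*||prox-x||^2 = 0.2113
lambda*||prox|| = 5.2023
Total = 5.4135


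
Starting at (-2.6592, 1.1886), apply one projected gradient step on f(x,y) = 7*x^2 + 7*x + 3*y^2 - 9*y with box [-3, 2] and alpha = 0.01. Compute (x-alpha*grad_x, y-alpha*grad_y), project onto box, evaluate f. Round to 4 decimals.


Step 1: Compute gradient at (-2.6592, 1.1886).
grad_x = 2*7*-2.6592 + 7 = -30.2288
grad_y = 2*3*1.1886 - 9 = -1.8684
Step 2: Gradient step.
x_raw = -2.6592 - 0.01*-30.2288 = -2.3569
y_raw = 1.1886 - 0.01*-1.8684 = 1.2073
Step 3: Project onto [-3, 2].
x_proj = clip(-2.3569) = -2.3569
y_proj = clip(1.2073) = 1.2073
Step 4: Evaluate f.
f(-2.3569, 1.2073) = 15.8939


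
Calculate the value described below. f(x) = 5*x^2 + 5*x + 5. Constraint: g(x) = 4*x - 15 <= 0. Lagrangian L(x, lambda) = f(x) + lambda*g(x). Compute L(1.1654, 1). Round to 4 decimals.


Step 1: Evaluate f(x).
f(1.1654) = 5*1.1654^2 + 5*1.1654 + 5 = 17.6178
Step 2: Evaluate g(x).
g(1.1654) = 4*1.1654 - 15 = -10.3384
Step 3: Compute Lagrangian.
L = 17.6178 + 1*-10.3384 = 7.2794


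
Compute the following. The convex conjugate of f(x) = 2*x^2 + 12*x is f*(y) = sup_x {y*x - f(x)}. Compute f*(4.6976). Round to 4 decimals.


f*(y) = sup_x {y*x - a*x^2 - b*x} = sup_x {(y-b)*x - a*x^2}
FOC: (y - b) - 2a*x = 0 => x* = (y - b)/(2a)
x* = (4.6976 - 12)/(2*2) = -1.8256
f*(4.6976) = (y-b)^2/(4a) = (4.6976 - 12)^2/(4*2)
= 53.325/8 = 6.6656


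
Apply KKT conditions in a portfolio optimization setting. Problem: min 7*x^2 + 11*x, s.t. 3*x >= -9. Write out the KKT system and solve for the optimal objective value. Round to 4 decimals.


Step 1: Try lambda = 0 (constraint inactive).
Stationarity: 2*7*x + 11 = 0
x* = -11/(2*7) = -11/14 = -0.7857 (rounded; the exact value -11/14 is used below)
Check constraint: 3*-0.7857 = -2.3571 >= -9 -- satisfied.
Step 2: Compute optimal value.
f(x*) = 7*(-11/14)^2 + 11*(-11/14) = -4.3214


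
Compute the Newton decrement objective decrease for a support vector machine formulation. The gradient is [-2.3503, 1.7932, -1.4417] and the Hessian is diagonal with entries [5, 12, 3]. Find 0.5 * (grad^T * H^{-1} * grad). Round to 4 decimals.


Step 1: H is diagonal, so H^(-1) * g = [-0.4701, 0.1494, -0.4806].
Step 2: g^T H^(-1) g = sum_i g_i^2 / H_ii
  = (-2.3503)^2/5 + (1.7932)^2/12 + (-1.4417)^2/3
  = 1.1048 + 0.268 + 0.6928 = 2.0656
Step 3: Objective decrease = 0.5 * g^T H^(-1) g = 1.0328


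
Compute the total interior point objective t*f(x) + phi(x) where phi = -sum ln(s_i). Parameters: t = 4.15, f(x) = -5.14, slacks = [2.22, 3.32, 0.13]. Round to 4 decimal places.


Step 1: Compute log-barrier.
ln values: [0.7975, 1.2, -2.0402]
phi = -(0.7975 + 1.2 - 2.0402) = 0.0427
Step 2: Compute augmented objective.
t*f(x) = 4.15*-5.14 = -21.331
Total = -21.331 + 0.0427 = -21.2883


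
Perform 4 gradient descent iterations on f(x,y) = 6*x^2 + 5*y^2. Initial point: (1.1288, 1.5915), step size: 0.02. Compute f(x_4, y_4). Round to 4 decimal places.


Gradient descent on f(x,y) = 6*x^2 + 5*y^2.
Starting point: (1.1288, 1.5915), alpha = 0.02
Step 1: grad_x = 2*6*1.1288 = 13.5456, grad_y = 2*5*1.5915 = 15.915
  x_1 = 1.1288 - 0.02*13.5456 = 0.8579
  y_1 = 1.5915 - 0.02*15.915 = 1.2732
Step 2: grad_x = 2*6*0.8579 = 10.2947, grad_y = 2*5*1.2732 = 12.732
  x_2 = 0.8579 - 0.02*10.2947 = 0.652
  y_2 = 1.2732 - 0.02*12.732 = 1.0186
Step 3: grad_x = 2*6*0.652 = 7.8239, grad_y = 2*5*1.0186 = 10.1856
  x_3 = 0.652 - 0.02*7.8239 = 0.4955
  y_3 = 1.0186 - 0.02*10.1856 = 0.8148
Step 4: grad_x = 2*6*0.4955 = 5.9462, grad_y = 2*5*0.8148 = 8.1485
  x_4 = 0.4955 - 0.02*5.9462 = 0.3766
  y_4 = 0.8148 - 0.02*8.1485 = 0.6519
f(0.3766, 0.6519) = 6*0.3766^2 + 5*0.6519^2 = 2.9757


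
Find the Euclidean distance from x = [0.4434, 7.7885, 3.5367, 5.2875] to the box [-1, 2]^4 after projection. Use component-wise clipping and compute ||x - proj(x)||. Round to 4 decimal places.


Project each component onto [-1, 2].
clip(0.4434) = 0.4434, clip(7.7885) = 2.0, clip(3.5367) = 2.0, clip(5.2875) = 2.0
Projection = [0.4434, 2.0, 2.0, 2.0]
Squared diffs: [0.0, 33.5067, 2.3614, 10.8077]
Distance = sqrt(46.6758) = 6.832


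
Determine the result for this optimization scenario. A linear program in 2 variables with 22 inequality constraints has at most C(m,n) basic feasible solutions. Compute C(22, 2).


Each vertex corresponds to some choice of n active constraints out of m, so the number of vertices is at most C(m, n) = m! / (n!(m-n)!).
m = 22, n = 2
Numerator: 22 * 21
Denominator: 2! = 2
C(22, 2) = 231


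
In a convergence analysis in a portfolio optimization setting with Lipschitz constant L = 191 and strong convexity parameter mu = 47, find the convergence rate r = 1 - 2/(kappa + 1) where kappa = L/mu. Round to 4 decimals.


Step 1: Compute the condition number.
kappa = L/mu = 191/47 = 4.0638
Step 2: Compute the convergence rate.
r = 1 - 2/(kappa + 1) = 1 - 2*mu/(L + mu) = (L - mu)/(L + mu) = 144/238 = 0.605


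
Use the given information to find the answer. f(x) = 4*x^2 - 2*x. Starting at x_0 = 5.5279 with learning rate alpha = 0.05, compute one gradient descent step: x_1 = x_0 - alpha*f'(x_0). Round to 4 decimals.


We compute the gradient at x_0 and apply the update.
f'(x) = 8*x - 2
f'(5.5279) = 8*5.5279 - 2 = 42.2232
x_1 = 5.5279 - 0.05*42.2232 = 3.4167


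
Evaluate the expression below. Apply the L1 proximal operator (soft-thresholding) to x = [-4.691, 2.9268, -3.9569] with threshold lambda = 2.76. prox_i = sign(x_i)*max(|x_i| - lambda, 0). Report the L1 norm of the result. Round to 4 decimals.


Soft-thresholding with lambda = 2.76:
prox(-4.691) = sign(-4.691)*max(|-4.691| - 2.76, 0) = -1.931
prox(2.9268) = sign(2.9268)*max(|2.9268| - 2.76, 0) = 0.1668
prox(-3.9569) = sign(-3.9569)*max(|-3.9569| - 2.76, 0) = -1.1969
prox(x) = [-1.931, 0.1668, -1.1969]
||prox(x)||_1 = 1.931 + 0.1668 + 1.1969 = 3.2947


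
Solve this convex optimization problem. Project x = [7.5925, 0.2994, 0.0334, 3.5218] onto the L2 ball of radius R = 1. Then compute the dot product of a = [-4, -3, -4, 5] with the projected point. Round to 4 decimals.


Step 1: Compute ||x|| (intermediates to 6 decimals).
||x|| = sqrt(7.5925^2 + 0.2994^2 + 0.0334^2 + 3.5218^2) = 8.374956
Step 2: Project.
Since ||x|| > R, scale = R/||x|| = 1/8.374956 = 0.119404, proj(x) = scale * x
proj(x) = [0.906575, 0.03575, 0.003988, 0.420517]
Step 3: Dot product.
a^T * proj(x) = -4*0.906575 - 3*0.03575 - 4*0.003988 + 5*0.420517 = -1.6469


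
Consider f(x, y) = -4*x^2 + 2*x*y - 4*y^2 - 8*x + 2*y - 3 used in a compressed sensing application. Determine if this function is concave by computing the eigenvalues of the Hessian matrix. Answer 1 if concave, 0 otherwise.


The Hessian of f(x,y) = -4*x^2 + 2*x*y - 4*y^2 - 8*x + 2*y - 3 is:
H = [[-8, 2], [2, -8]]
Trace = -8 - 8 = -16
Determinant = -8*-8 - (2)^2 = 60
Discriminant = (-16)^2 - 4*60 = 16.0
Eigenvalues: lambda_1 = -10.0, lambda_2 = -6.0
The function is concave.

1


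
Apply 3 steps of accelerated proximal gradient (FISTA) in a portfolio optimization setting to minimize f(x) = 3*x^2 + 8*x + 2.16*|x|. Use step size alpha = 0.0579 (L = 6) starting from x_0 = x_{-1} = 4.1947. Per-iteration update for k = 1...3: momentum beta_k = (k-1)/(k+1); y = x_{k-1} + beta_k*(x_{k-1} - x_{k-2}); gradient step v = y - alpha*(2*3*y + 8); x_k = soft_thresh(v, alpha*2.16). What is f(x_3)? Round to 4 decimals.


FISTA on f(x) = 3*x^2 + 8*x + 2.16*|x|
L = 6, alpha = 0.0579
Iteration 1: beta = 0.0, y = 4.1947 + 0.0*(4.1947 - 4.1947) = 4.1947
  grad(y) = 33.1682, v = y - alpha*grad = 2.2743
  prox(v) = soft_thresh(2.2743, 0.1251) = 2.1492
Iteration 2: beta = 0.3333, y = 2.1492 + 0.3333*(2.1492 - 4.1947) = 1.4674
  grad(y) = 16.8042, v = y - alpha*grad = 0.4944
  prox(v) = soft_thresh(0.4944, 0.1251) = 0.3693
Iteration 3: beta = 0.5, y = 0.3693 + 0.5*(0.3693 - 2.1492) = -0.5206
  grad(y) = 4.8764, v = y - alpha*grad = -0.8029
  prox(v) = soft_thresh(-0.8029, 0.1251) = -0.6779
f(x_3) = 3*(-0.6779)^2 + 8*(-0.6779) + 2.16*|-0.6779| = -2.5802


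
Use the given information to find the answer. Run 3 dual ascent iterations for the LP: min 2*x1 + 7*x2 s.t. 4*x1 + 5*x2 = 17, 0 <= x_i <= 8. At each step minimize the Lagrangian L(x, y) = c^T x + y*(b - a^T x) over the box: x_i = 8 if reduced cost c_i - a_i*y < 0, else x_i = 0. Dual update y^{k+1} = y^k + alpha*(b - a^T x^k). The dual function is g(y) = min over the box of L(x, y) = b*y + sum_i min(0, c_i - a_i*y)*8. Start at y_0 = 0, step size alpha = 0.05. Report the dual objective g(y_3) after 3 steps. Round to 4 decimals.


Dual ascent for LP: min 2*x1 + 7*x2, 4*x1 + 5*x2 = 17, 0 <= x_i <= 8
Step 1: y^k = 0.0, reduced costs: (2.0, 7.0)
  x^k = (0.0, 0.0), subgradient = b - a^T x = 17.0
  y^{k+1} = 0.0 + 0.05*17.0 = 0.85
Step 2: y^k = 0.85, reduced costs: (-1.4, 2.75)
  x^k = (8.0, 0.0), subgradient = b - a^T x = -15.0
  y^{k+1} = 0.85 + 0.05*-15.0 = 0.1
Step 3: y^k = 0.1, reduced costs: (1.6, 6.5)
  x^k = (0.0, 0.0), subgradient = b - a^T x = 17.0
  y^{k+1} = 0.1 + 0.05*17.0 = 0.95
Dual objective at y_3 = 0.95: reduced costs (-1.8, 2.25), box minimizer x = (8.0, 0.0)
g(y_3) = b*y + (c1 - a1*y)*x1 + (c2 - a2*y)*x2 = 17*0.95 + (-1.8)*8.0 + 2.25*0.0 = 16.15 - 14.4 + 0.0 = 1.75


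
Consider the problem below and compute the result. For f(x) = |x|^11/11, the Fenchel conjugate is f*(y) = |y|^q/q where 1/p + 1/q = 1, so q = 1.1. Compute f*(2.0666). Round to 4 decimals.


The conjugate exponent q satisfies 1/p + 1/q = 1.
p = 11, so q = 11/(11 - 1) = 1.1
|y|^q = 2.0666^1.1 = 2.2222
f*(2.0666) = 2.2222 / 1.1 = 2.0202


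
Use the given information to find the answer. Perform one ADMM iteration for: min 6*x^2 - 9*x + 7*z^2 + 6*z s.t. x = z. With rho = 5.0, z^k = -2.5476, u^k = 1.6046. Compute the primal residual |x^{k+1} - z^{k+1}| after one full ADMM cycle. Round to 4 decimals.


ADMM iteration with rho = 5.0, z^k = -2.5476, u^k = 1.6046
Step 1: x-update.
Minimize 6*x^2 - 9*x + (5.0/2)*(x + 2.5476 + 1.6046)^2
FOC: (2*6 + 5.0)*x = 9 + 5.0*(-2.5476 - 1.6046)
x^{k+1} = -0.6918
Step 2: z-update.
Minimize 7*z^2 + 6*z + (5.0/2)*(-0.6918 - z + 1.6046)^2
FOC: (2*7 + 5.0)*z = -6 + 5.0*(-0.6918 + 1.6046)
z^{k+1} = -0.0756
Step 3: u-update.
u^{k+1} = 1.6046 - 0.6918 + 0.0756 = 0.9884
Step 4: Primal residual = |-0.6918 + 0.0756| = 0.6162


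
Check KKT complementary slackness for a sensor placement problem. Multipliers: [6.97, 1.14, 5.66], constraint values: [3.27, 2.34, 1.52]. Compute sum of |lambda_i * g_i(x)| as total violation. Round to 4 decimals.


KKT complementary slackness check:
lambda_1 * g_1 = 6.97 * 3.27 = 22.7919
lambda_2 * g_2 = 1.14 * 2.34 = 2.6676
lambda_3 * g_3 = 5.66 * 1.52 = 8.6032
Total violation = 22.7919 + 2.6676 + 8.6032 = 34.0627


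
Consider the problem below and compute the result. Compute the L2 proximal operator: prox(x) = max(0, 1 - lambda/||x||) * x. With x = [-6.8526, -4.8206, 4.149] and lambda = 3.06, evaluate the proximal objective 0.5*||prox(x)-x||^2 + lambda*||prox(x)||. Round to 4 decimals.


Step 1: Compute ||x||.
||x|| = 9.3494
Step 2: Compute scaling factor.
scale = max(0, 1 - 3.06/9.3494) = 0.6727
Step 3: prox(x) = [-4.6098, -3.2428, 2.7911]
||prox(x)|| = 6.2894
Step 4: Proximal objective.
0.5*||prox-x||^2 = 4.6818
lambda*||prox|| = 19.2456
Total = 23.9272


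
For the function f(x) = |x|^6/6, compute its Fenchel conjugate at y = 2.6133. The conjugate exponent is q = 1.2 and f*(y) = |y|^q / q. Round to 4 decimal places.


The conjugate exponent q satisfies 1/p + 1/q = 1.
p = 6, so q = 6/(6 - 1) = 1.2
|y|^q = 2.6133^1.2 = 3.1668
f*(2.6133) = 3.1668 / 1.2 = 2.639


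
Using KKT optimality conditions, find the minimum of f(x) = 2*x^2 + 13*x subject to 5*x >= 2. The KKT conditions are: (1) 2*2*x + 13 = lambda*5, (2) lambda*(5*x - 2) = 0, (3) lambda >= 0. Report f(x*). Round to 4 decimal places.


Step 1: Try lambda = 0 (constraint inactive).
x_unc = -13/(2*2) = -3.25
Check: 5*-3.25 = -16.25 < 2 -- violated!
Step 2: Constraint must be active: 5*x = 2
x* = 2/5 = 0.4
lambda = (2*2*0.4 + 13)/5 = 2.92
Step 3: Compute optimal value.
f(x*) = 2*0.4^2 + 13*0.4 = 5.52


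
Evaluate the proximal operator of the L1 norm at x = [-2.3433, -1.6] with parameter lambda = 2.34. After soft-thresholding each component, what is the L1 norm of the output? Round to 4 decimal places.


Soft-thresholding with lambda = 2.34:
prox(-2.3433) = sign(-2.3433)*max(|-2.3433| - 2.34, 0) = -0.0033
prox(-1.6) = sign(-1.6)*max(|-1.6| - 2.34, 0) = 0.0
prox(x) = [-0.0033, 0.0]
||prox(x)||_1 = 0.0033 + 0.0 = 0.0033


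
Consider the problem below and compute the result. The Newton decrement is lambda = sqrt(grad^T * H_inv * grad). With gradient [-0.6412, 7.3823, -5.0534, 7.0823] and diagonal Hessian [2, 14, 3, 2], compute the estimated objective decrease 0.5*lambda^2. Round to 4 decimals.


Step 1: H is diagonal, so H^(-1) * g = [-0.3206, 0.5273, -1.6845, 3.5412].
Step 2: g^T H^(-1) g = sum_i g_i^2 / H_ii
  = (-0.6412)^2/2 + (7.3823)^2/14 + (-5.0534)^2/3 + (7.0823)^2/2
  = 0.2056 + 3.8927 + 8.5123 + 25.0795 = 37.6901
Step 3: Objective decrease = 0.5 * g^T H^(-1) g = 18.845


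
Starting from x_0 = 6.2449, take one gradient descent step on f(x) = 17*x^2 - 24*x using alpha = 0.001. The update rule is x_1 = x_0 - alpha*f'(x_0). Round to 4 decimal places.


We compute the gradient at x_0 and apply the update.
f'(x) = 34*x - 24
f'(6.2449) = 34*6.2449 - 24 = 188.3266
x_1 = 6.2449 - 0.001*188.3266 = 6.0566


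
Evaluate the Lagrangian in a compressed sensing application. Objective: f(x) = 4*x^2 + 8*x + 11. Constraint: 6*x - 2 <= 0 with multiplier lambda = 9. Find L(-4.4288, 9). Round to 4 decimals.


Step 1: Evaluate f(x).
f(-4.4288) = 4*(-4.4288)^2 + 8*(-4.4288) + 11 = 54.0267
Step 2: Evaluate g(x).
g(-4.4288) = 6*-4.4288 - 2 = -28.5728
Step 3: Compute Lagrangian.
L = 54.0267 + 9*-28.5728 = -203.1285


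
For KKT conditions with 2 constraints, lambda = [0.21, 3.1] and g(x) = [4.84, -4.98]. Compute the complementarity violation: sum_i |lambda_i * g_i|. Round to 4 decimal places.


KKT complementary slackness check:
lambda_1 * g_1 = 0.21 * 4.84 = 1.0164
lambda_2 * g_2 = 3.1 * -4.98 = -15.438
Total violation = 1.0164 + 15.438 = 16.4544


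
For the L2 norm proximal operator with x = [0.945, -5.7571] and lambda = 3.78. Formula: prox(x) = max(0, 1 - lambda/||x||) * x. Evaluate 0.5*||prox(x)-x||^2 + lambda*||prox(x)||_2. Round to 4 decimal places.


Step 1: Compute ||x||.
||x|| = 5.8341
Step 2: Compute scaling factor.
scale = max(0, 1 - 3.78/5.8341) = 0.3521
Step 3: prox(x) = [0.3327, -2.027]
||prox(x)|| = 2.0541
Step 4: Proximal objective.
0.5*||prox-x||^2 = 7.1442
lambda*||prox|| = 7.7645
Total = 14.9089


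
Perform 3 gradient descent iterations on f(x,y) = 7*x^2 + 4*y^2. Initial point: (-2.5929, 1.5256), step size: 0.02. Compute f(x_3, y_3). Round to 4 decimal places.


Gradient descent on f(x,y) = 7*x^2 + 4*y^2.
Starting point: (-2.5929, 1.5256), alpha = 0.02
Step 1: grad_x = 2*7*-2.5929 = -36.3006, grad_y = 2*4*1.5256 = 12.2048
  x_1 = -2.5929 - 0.02*-36.3006 = -1.8669
  y_1 = 1.5256 - 0.02*12.2048 = 1.2815
Step 2: grad_x = 2*7*-1.8669 = -26.1364, grad_y = 2*4*1.2815 = 10.252
  x_2 = -1.8669 - 0.02*-26.1364 = -1.3442
  y_2 = 1.2815 - 0.02*10.252 = 1.0765
Step 3: grad_x = 2*7*-1.3442 = -18.8182, grad_y = 2*4*1.0765 = 8.6117
  x_3 = -1.3442 - 0.02*-18.8182 = -0.9678
  y_3 = 1.0765 - 0.02*8.6117 = 0.9042
f(-0.9678, 0.9042) = 7*(-0.9678)^2 + 4*0.9042^2 = 9.8269


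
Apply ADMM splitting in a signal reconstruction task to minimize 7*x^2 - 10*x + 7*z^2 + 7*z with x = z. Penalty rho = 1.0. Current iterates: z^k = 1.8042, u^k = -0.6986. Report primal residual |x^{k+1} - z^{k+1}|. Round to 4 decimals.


ADMM iteration with rho = 1.0, z^k = 1.8042, u^k = -0.6986
Step 1: x-update.
Minimize 7*x^2 - 10*x + (1.0/2)*(x - 1.8042 - 0.6986)^2
FOC: (2*7 + 1.0)*x = 10 + 1.0*(1.8042 + 0.6986)
x^{k+1} = 0.8335
Step 2: z-update.
Minimize 7*z^2 + 7*z + (1.0/2)*(0.8335 - z - 0.6986)^2
FOC: (2*7 + 1.0)*z = -7 + 1.0*(0.8335 - 0.6986)
z^{k+1} = -0.4577
Step 3: u-update.
u^{k+1} = -0.6986 + 0.8335 + 0.4577 = 0.5926
Step 4: Primal residual = |0.8335 + 0.4577| = 1.2912


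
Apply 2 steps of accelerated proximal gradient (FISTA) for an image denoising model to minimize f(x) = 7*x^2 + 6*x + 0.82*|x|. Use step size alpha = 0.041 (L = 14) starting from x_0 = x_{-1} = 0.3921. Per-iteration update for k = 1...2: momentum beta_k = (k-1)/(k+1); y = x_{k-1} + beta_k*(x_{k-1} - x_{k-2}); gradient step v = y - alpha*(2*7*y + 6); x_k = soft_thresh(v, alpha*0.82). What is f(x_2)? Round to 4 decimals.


FISTA on f(x) = 7*x^2 + 6*x + 0.82*|x|
L = 14, alpha = 0.041
Iteration 1: beta = 0.0, y = 0.3921 + 0.0*(0.3921 - 0.3921) = 0.3921
  grad(y) = 11.4894, v = y - alpha*grad = -0.079
  prox(v) = soft_thresh(-0.079, 0.0336) = -0.0453
Iteration 2: beta = 0.3333, y = -0.0453 + 0.3333*(-0.0453 - 0.3921) = -0.1912
  grad(y) = 3.3238, v = y - alpha*grad = -0.3274
  prox(v) = soft_thresh(-0.3274, 0.0336) = -0.2938
f(x_2) = 7*(-0.2938)^2 + 6*(-0.2938) + 0.82*|-0.2938| = -0.9177


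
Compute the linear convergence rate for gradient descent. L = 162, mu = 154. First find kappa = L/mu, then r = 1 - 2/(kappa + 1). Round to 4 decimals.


Step 1: Compute the condition number.
kappa = L/mu = 162/154 = 1.0519
Step 2: Compute the convergence rate.
r = 1 - 2/(kappa + 1) = 1 - 2*mu/(L + mu) = (L - mu)/(L + mu) = 8/316 = 0.0253


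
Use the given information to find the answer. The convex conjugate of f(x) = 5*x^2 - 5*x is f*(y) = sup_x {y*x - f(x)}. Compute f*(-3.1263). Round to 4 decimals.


f*(y) = sup_x {y*x - a*x^2 - b*x} = sup_x {(y-b)*x - a*x^2}
FOC: (y - b) - 2a*x = 0 => x* = (y - b)/(2a)
x* = (-3.1263 + 5)/(2*5) = 0.1874
f*(-3.1263) = (y-b)^2/(4a) = (-3.1263 + 5)^2/(4*5)
= 3.5108/20 = 0.1755


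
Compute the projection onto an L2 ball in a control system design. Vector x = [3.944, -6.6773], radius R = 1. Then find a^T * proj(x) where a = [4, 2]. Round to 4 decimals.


Step 1: Compute ||x|| (intermediates to 6 decimals).
||x|| = sqrt(3.944^2 + (-6.6773)^2) = 7.755093
Step 2: Project.
Since ||x|| > R, scale = R/||x|| = 1/7.755093 = 0.128948, proj(x) = scale * x
proj(x) = [0.508571, -0.861024]
Step 3: Dot product.
a^T * proj(x) = 4*0.508571 + 2*(-0.861024) = 0.3122


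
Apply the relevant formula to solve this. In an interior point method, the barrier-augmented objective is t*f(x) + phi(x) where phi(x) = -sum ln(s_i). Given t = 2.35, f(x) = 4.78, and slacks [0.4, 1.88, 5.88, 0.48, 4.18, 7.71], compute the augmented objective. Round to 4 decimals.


Step 1: Compute log-barrier.
ln values: [-0.9163, 0.6313, 1.7716, -0.734, 1.4303, 2.0425]
phi = -(-0.9163 + 0.6313 + 1.7716 - 0.734 + 1.4303 + 2.0425) = -4.2254
Step 2: Compute augmented objective.
t*f(x) = 2.35*4.78 = 11.233
Total = 11.233 - 4.2254 = 7.0076


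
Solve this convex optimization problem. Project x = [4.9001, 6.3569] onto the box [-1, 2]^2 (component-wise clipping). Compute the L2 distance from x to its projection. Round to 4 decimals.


Project each component onto [-1, 2].
clip(4.9001) = 2.0, clip(6.3569) = 2.0
Projection = [2.0, 2.0]
Squared diffs: [8.4106, 18.9826]
Distance = sqrt(27.3932) = 5.2338


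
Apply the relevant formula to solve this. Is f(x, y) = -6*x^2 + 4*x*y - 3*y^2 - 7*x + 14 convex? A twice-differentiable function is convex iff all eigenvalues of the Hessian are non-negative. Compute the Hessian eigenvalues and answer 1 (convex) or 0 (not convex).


The Hessian of f(x,y) = -6*x^2 + 4*x*y - 3*y^2 - 7*x + 14 is:
H = [[-12, 4], [4, -6]]
Trace = -12 - 6 = -18
Determinant = -12*-6 - (4)^2 = 56
Discriminant = (-18)^2 - 4*56 = 100.0
Eigenvalues: lambda_1 = -14.0, lambda_2 = -4.0
The function is not convex.

0


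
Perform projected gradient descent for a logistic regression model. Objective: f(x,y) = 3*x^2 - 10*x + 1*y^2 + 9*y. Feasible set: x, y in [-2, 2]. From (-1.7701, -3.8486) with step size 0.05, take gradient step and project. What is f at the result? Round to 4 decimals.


Step 1: Compute gradient at (-1.7701, -3.8486).
grad_x = 2*3*-1.7701 - 10 = -20.6206
grad_y = 2*1*-3.8486 + 9 = 1.3028
Step 2: Gradient step.
x_raw = -1.7701 - 0.05*-20.6206 = -0.7391
y_raw = -3.8486 - 0.05*1.3028 = -3.9137
Step 3: Project onto [-2, 2].
x_proj = clip(-0.7391) = -0.7391
y_proj = clip(-3.9137) = -2.0
Step 4: Evaluate f.
f(-0.7391, -2.0) = -4.9706


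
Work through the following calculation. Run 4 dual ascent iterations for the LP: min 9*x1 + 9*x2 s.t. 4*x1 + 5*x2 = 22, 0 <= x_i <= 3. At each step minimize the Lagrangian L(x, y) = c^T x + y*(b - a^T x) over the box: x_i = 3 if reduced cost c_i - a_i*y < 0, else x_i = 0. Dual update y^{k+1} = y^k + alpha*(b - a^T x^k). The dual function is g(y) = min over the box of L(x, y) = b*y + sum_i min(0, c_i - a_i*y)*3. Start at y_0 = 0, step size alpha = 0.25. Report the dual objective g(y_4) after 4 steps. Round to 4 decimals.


Dual ascent for LP: min 9*x1 + 9*x2, 4*x1 + 5*x2 = 22, 0 <= x_i <= 3
Step 1: y^k = 0.0, reduced costs: (9.0, 9.0)
  x^k = (0.0, 0.0), subgradient = b - a^T x = 22.0
  y^{k+1} = 0.0 + 0.25*22.0 = 5.5
Step 2: y^k = 5.5, reduced costs: (-13.0, -18.5)
  x^k = (3.0, 3.0), subgradient = b - a^T x = -5.0
  y^{k+1} = 5.5 + 0.25*-5.0 = 4.25
Step 3: y^k = 4.25, reduced costs: (-8.0, -12.25)
  x^k = (3.0, 3.0), subgradient = b - a^T x = -5.0
  y^{k+1} = 4.25 + 0.25*-5.0 = 3.0
Step 4: y^k = 3.0, reduced costs: (-3.0, -6.0)
  x^k = (3.0, 3.0), subgradient = b - a^T x = -5.0
  y^{k+1} = 3.0 + 0.25*-5.0 = 1.75
Dual objective at y_4 = 1.75: reduced costs (2.0, 0.25), box minimizer x = (0.0, 0.0)
g(y_4) = b*y + (c1 - a1*y)*x1 + (c2 - a2*y)*x2 = 22*1.75 + 2.0*0.0 + 0.25*0.0 = 38.5 + 0.0 + 0.0 = 38.5


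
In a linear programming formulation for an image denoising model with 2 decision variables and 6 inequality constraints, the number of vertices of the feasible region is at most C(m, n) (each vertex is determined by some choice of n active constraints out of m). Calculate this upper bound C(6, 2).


Each vertex corresponds to some choice of n active constraints out of m, so the number of vertices is at most C(m, n) = m! / (n!(m-n)!).
m = 6, n = 2
Numerator: 6 * 5
Denominator: 2! = 2
C(6, 2) = 15


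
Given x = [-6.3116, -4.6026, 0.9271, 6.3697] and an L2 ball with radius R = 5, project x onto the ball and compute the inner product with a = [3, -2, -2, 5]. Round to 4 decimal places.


Step 1: Compute ||x|| (intermediates to 6 decimals).
||x|| = sqrt((-6.3116)^2 + (-4.6026)^2 + 0.9271^2 + 6.3697^2) = 10.121898
Step 2: Project.
Since ||x|| > R, scale = R/||x|| = 5/10.121898 = 0.493979, proj(x) = scale * x
proj(x) = [-3.117798, -2.273588, 0.457968, 3.146498]
Step 3: Dot product.
a^T * proj(x) = 3*(-3.117798) - 2*(-2.273588) - 2*0.457968 + 5*3.146498 = 10.0103


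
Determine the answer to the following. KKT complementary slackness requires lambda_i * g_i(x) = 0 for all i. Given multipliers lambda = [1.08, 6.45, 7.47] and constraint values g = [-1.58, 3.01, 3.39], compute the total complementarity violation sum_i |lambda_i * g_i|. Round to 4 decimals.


KKT complementary slackness check:
lambda_1 * g_1 = 1.08 * -1.58 = -1.7064
lambda_2 * g_2 = 6.45 * 3.01 = 19.4145
lambda_3 * g_3 = 7.47 * 3.39 = 25.3233
Total violation = 1.7064 + 19.4145 + 25.3233 = 46.4442


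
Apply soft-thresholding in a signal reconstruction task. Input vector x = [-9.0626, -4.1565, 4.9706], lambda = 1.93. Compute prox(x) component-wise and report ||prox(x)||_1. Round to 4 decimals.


Soft-thresholding with lambda = 1.93:
prox(-9.0626) = sign(-9.0626)*max(|-9.0626| - 1.93, 0) = -7.1326
prox(-4.1565) = sign(-4.1565)*max(|-4.1565| - 1.93, 0) = -2.2265
prox(4.9706) = sign(4.9706)*max(|4.9706| - 1.93, 0) = 3.0406
prox(x) = [-7.1326, -2.2265, 3.0406]
||prox(x)||_1 = 7.1326 + 2.2265 + 3.0406 = 12.3997


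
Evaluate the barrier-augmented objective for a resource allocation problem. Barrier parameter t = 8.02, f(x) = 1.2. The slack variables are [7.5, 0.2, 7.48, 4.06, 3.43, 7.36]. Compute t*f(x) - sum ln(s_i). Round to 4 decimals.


Step 1: Compute log-barrier.
ln values: [2.0149, -1.6094, 2.0122, 1.4012, 1.2326, 1.9961]
phi = -(2.0149 - 1.6094 + 2.0122 + 1.4012 + 1.2326 + 1.9961) = -7.0475
Step 2: Compute augmented objective.
t*f(x) = 8.02*1.2 = 9.624
Total = 9.624 - 7.0475 = 2.5765


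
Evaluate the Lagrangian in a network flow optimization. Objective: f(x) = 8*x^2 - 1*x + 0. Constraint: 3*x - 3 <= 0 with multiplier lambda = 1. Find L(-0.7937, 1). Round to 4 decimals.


Step 1: Evaluate f(x).
f(-0.7937) = 8*(-0.7937)^2 - 1*(-0.7937) + 0 = 5.8334
Step 2: Evaluate g(x).
g(-0.7937) = 3*-0.7937 - 3 = -5.3811
Step 3: Compute Lagrangian.
L = 5.8334 + 1*-5.3811 = 0.4523


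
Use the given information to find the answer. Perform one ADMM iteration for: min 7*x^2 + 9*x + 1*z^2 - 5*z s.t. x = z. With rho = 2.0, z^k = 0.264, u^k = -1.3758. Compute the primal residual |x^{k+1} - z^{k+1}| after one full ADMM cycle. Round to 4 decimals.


ADMM iteration with rho = 2.0, z^k = 0.264, u^k = -1.3758
Step 1: x-update.
Minimize 7*x^2 + 9*x + (2.0/2)*(x - 0.264 - 1.3758)^2
FOC: (2*7 + 2.0)*x = -9 + 2.0*(0.264 + 1.3758)
x^{k+1} = -0.3575
Step 2: z-update.
Minimize 1*z^2 - 5*z + (2.0/2)*(-0.3575 - z - 1.3758)^2
FOC: (2*1 + 2.0)*z = 5 + 2.0*(-0.3575 - 1.3758)
z^{k+1} = 0.3833
Step 3: u-update.
u^{k+1} = -1.3758 - 0.3575 - 0.3833 = -2.1167
Step 4: Primal residual = |-0.3575 - 0.3833| = 0.7409


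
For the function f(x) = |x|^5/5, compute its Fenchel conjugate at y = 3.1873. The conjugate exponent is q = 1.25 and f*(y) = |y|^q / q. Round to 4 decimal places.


The conjugate exponent q satisfies 1/p + 1/q = 1.
p = 5, so q = 5/(5 - 1) = 1.25
|y|^q = 3.1873^1.25 = 4.2587
f*(3.1873) = 4.2587 / 1.25 = 3.407


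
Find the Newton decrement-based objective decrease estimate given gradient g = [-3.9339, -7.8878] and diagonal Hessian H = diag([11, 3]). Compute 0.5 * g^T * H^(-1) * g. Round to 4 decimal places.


Step 1: H is diagonal, so H^(-1) * g = [-0.3576, -2.6293].
Step 2: g^T H^(-1) g = sum_i g_i^2 / H_ii
  = (-3.9339)^2/11 + (-7.8878)^2/3
  = 1.4069 + 20.7391 = 22.146
Step 3: Objective decrease = 0.5 * g^T H^(-1) g = 11.073


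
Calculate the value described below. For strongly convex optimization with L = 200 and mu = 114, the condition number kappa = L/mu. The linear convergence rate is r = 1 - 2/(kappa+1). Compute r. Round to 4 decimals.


Step 1: Compute the condition number.
kappa = L/mu = 200/114 = 1.7544
Step 2: Compute the convergence rate.
r = 1 - 2/(kappa + 1) = 1 - 2*mu/(L + mu) = (L - mu)/(L + mu) = 86/314 = 0.2739


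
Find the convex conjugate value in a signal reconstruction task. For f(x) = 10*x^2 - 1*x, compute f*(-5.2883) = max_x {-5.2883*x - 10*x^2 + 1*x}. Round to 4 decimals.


f*(y) = sup_x {y*x - a*x^2 - b*x} = sup_x {(y-b)*x - a*x^2}
FOC: (y - b) - 2a*x = 0 => x* = (y - b)/(2a)
x* = (-5.2883 + 1)/(2*10) = -0.2144
f*(-5.2883) = (y-b)^2/(4a) = (-5.2883 + 1)^2/(4*10)
= 18.3895/40 = 0.4597


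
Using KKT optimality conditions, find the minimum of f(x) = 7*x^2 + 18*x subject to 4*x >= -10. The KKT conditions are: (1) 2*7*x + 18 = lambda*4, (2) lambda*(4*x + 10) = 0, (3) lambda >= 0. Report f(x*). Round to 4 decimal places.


Step 1: Try lambda = 0 (constraint inactive).
Stationarity: 2*7*x + 18 = 0
x* = -18/(2*7) = -9/7 = -1.2857 (rounded; the exact value -9/7 is used below)
Check constraint: 4*-1.2857 = -5.1428 >= -10 -- satisfied.
Step 2: Compute optimal value.
f(x*) = 7*(-9/7)^2 + 18*(-9/7) = -11.5714


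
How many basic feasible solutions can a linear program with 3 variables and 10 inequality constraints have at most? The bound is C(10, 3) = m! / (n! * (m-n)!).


Each vertex corresponds to some choice of n active constraints out of m, so the number of vertices is at most C(m, n) = m! / (n!(m-n)!).
m = 10, n = 3
Numerator: 10 * 9 * 8
Denominator: 3! = 6
C(10, 3) = 120


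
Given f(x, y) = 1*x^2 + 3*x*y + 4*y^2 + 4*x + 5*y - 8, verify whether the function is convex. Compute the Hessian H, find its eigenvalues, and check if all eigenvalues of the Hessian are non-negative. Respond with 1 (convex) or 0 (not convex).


The Hessian of f(x,y) = 1*x^2 + 3*x*y + 4*y^2 + 4*x + 5*y - 8 is:
H = [[2, 3], [3, 8]]
Trace = 2 + 8 = 10
Determinant = 2*8 - (3)^2 = 7
Discriminant = (10)^2 - 4*7 = 72.0
Eigenvalues: lambda_1 = 0.7574, lambda_2 = 9.2426
The function is convex.

1


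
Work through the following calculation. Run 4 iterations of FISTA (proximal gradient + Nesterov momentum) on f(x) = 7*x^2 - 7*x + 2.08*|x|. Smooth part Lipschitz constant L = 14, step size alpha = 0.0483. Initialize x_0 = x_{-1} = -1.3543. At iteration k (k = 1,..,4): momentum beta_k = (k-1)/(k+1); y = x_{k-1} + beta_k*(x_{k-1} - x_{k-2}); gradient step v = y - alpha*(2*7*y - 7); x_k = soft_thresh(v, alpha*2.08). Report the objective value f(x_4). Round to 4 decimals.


FISTA on f(x) = 7*x^2 - 7*x + 2.08*|x|
L = 14, alpha = 0.0483
Iteration 1: beta = 0.0, y = -1.3543 + 0.0*(-1.3543 + 1.3543) = -1.3543
  grad(y) = -25.9602, v = y - alpha*grad = -0.1004
  prox(v) = soft_thresh(-0.1004, 0.1005) = 0.0
Iteration 2: beta = 0.3333, y = 0.0 + 0.3333*(0.0 + 1.3543) = 0.4514
  grad(y) = -0.6799, v = y - alpha*grad = 0.4843
  prox(v) = soft_thresh(0.4843, 0.1005) = 0.3838
Iteration 3: beta = 0.5, y = 0.3838 + 0.5*(0.3838 - 0.0) = 0.5757
  grad(y) = 1.06, v = y - alpha*grad = 0.5245
  prox(v) = soft_thresh(0.5245, 0.1005) = 0.4241
Iteration 4: beta = 0.6, y = 0.4241 + 0.6*(0.4241 - 0.3838) = 0.4482
  grad(y) = -0.7252, v = y - alpha*grad = 0.4832
  prox(v) = soft_thresh(0.4832, 0.1005) = 0.3828
f(x_4) = 7*0.3828^2 - 7*0.3828 + 2.08*|0.3828| = -0.8576


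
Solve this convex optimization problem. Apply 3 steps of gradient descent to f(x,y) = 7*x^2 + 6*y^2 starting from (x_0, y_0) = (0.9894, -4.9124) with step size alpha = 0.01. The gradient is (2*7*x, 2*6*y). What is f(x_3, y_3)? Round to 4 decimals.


Gradient descent on f(x,y) = 7*x^2 + 6*y^2.
Starting point: (0.9894, -4.9124), alpha = 0.01
Step 1: grad_x = 2*7*0.9894 = 13.8516, grad_y = 2*6*-4.9124 = -58.9488
  x_1 = 0.9894 - 0.01*13.8516 = 0.8509
  y_1 = -4.9124 - 0.01*-58.9488 = -4.3229
Step 2: grad_x = 2*7*0.8509 = 11.9124, grad_y = 2*6*-4.3229 = -51.8749
  x_2 = 0.8509 - 0.01*11.9124 = 0.7318
  y_2 = -4.3229 - 0.01*-51.8749 = -3.8042
Step 3: grad_x = 2*7*0.7318 = 10.2446, grad_y = 2*6*-3.8042 = -45.65
  x_3 = 0.7318 - 0.01*10.2446 = 0.6293
  y_3 = -3.8042 - 0.01*-45.65 = -3.3477
f(0.6293, -3.3477) = 7*0.6293^2 + 6*(-3.3477)^2 = 70.0133


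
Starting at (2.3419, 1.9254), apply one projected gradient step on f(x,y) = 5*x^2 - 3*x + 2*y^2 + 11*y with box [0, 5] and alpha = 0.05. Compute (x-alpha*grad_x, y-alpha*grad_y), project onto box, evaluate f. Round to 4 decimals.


Step 1: Compute gradient at (2.3419, 1.9254).
grad_x = 2*5*2.3419 - 3 = 20.419
grad_y = 2*2*1.9254 + 11 = 18.7016
Step 2: Gradient step.
x_raw = 2.3419 - 0.05*20.419 = 1.321
y_raw = 1.9254 - 0.05*18.7016 = 0.9903
Step 3: Project onto [0, 5].
x_proj = clip(1.321) = 1.321
y_proj = clip(0.9903) = 0.9903
Step 4: Evaluate f.
f(1.321, 0.9903) = 17.6167


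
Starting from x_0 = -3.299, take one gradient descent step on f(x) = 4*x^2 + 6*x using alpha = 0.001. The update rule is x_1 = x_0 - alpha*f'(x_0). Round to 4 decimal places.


We compute the gradient at x_0 and apply the update.
f'(x) = 8*x + 6
f'(-3.299) = 8*-3.299 + 6 = -20.392
x_1 = -3.299 - 0.001*-20.392 = -3.2786


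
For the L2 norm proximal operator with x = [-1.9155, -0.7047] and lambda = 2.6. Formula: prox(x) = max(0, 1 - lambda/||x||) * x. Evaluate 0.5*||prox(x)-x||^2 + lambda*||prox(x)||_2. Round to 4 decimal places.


Step 1: Compute ||x||.
||x|| = 2.041
Step 2: Compute scaling factor.
scale = max(0, 1 - 2.6/2.041) = 0.0
Step 3: prox(x) = [-0.0, -0.0]
||prox(x)|| = 0.0
Step 4: Proximal objective.
0.5*||prox-x||^2 = 2.0829
lambda*||prox|| = 0.0
Total = 2.0829


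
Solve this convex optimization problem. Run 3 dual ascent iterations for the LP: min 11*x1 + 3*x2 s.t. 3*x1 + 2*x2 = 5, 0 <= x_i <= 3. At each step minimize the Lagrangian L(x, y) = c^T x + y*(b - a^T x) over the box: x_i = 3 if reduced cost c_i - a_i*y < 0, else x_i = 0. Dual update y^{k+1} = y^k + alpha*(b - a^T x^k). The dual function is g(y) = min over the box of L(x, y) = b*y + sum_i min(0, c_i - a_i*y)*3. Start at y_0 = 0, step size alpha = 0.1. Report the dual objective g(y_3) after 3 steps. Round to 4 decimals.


Dual ascent for LP: min 11*x1 + 3*x2, 3*x1 + 2*x2 = 5, 0 <= x_i <= 3
Step 1: y^k = 0.0, reduced costs: (11.0, 3.0)
  x^k = (0.0, 0.0), subgradient = b - a^T x = 5.0
  y^{k+1} = 0.0 + 0.1*5.0 = 0.5
Step 2: y^k = 0.5, reduced costs: (9.5, 2.0)
  x^k = (0.0, 0.0), subgradient = b - a^T x = 5.0
  y^{k+1} = 0.5 + 0.1*5.0 = 1.0
Step 3: y^k = 1.0, reduced costs: (8.0, 1.0)
  x^k = (0.0, 0.0), subgradient = b - a^T x = 5.0
  y^{k+1} = 1.0 + 0.1*5.0 = 1.5
Dual objective at y_3 = 1.5: reduced costs (6.5, 0.0), box minimizer x = (0.0, 0.0)
g(y_3) = b*y + (c1 - a1*y)*x1 + (c2 - a2*y)*x2 = 5*1.5 + 6.5*0.0 + 0.0*0.0 = 7.5 + 0.0 + 0.0 = 7.5


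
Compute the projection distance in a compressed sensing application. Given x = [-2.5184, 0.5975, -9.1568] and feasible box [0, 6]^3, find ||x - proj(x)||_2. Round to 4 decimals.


Project each component onto [0, 6].
clip(-2.5184) = 0.0, clip(0.5975) = 0.5975, clip(-9.1568) = 0.0
Projection = [0.0, 0.5975, 0.0]
Squared diffs: [6.3423, 0.0, 83.847]
Distance = sqrt(90.1893) = 9.4968


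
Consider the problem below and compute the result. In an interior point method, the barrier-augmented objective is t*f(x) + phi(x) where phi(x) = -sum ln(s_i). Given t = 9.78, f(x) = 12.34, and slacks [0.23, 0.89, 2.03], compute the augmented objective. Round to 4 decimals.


Step 1: Compute log-barrier.
ln values: [-1.4697, -0.1165, 0.708]
phi = -(-1.4697 - 0.1165 + 0.708) = 0.8782
Step 2: Compute augmented objective.
t*f(x) = 9.78*12.34 = 120.6852
Total = 120.6852 + 0.8782 = 121.5634


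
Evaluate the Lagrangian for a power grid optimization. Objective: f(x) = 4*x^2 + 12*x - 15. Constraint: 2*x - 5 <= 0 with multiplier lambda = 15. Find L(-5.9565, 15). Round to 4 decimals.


Step 1: Evaluate f(x).
f(-5.9565) = 4*(-5.9565)^2 + 12*(-5.9565) - 15 = 55.4416
Step 2: Evaluate g(x).
g(-5.9565) = 2*-5.9565 - 5 = -16.913
Step 3: Compute Lagrangian.
L = 55.4416 + 15*-16.913 = -198.2534


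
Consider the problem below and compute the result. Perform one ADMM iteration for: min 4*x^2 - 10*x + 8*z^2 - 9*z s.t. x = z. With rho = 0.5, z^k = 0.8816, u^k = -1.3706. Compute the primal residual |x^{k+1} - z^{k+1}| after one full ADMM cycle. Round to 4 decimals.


ADMM iteration with rho = 0.5, z^k = 0.8816, u^k = -1.3706
Step 1: x-update.
Minimize 4*x^2 - 10*x + (0.5/2)*(x - 0.8816 - 1.3706)^2
FOC: (2*4 + 0.5)*x = 10 + 0.5*(0.8816 + 1.3706)
x^{k+1} = 1.309
Step 2: z-update.
Minimize 8*z^2 - 9*z + (0.5/2)*(1.309 - z - 1.3706)^2
FOC: (2*8 + 0.5)*z = 9 + 0.5*(1.309 - 1.3706)
z^{k+1} = 0.5436
Step 3: u-update.
u^{k+1} = -1.3706 + 1.309 - 0.5436 = -0.6052
Step 4: Primal residual = |1.309 - 0.5436| = 0.7654


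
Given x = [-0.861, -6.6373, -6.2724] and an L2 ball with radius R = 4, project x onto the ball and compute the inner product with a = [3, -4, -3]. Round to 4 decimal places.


Step 1: Compute ||x|| (intermediates to 6 decimals).
||x|| = sqrt((-0.861)^2 + (-6.6373)^2 + (-6.2724)^2) = 9.172681
Step 2: Project.
Since ||x|| > R, scale = R/||x|| = 4/9.172681 = 0.436078, proj(x) = scale * x
proj(x) = [-0.375463, -2.894381, -2.735256]
Step 3: Dot product.
a^T * proj(x) = 3*(-0.375463) - 4*(-2.894381) - 3*(-2.735256) = 18.6569


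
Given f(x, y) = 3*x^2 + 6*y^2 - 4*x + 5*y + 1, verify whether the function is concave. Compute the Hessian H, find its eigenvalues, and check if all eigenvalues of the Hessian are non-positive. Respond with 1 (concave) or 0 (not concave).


The Hessian of f(x,y) = 3*x^2 + 6*y^2 - 4*x + 5*y + 1 is:
H = [[6, 0], [0, 12]]
Trace = 6 + 12 = 18
Determinant = 6*12 - (0)^2 = 72
Discriminant = (18)^2 - 4*72 = 36.0
Eigenvalues: lambda_1 = 6.0, lambda_2 = 12.0
The function is not concave.

0


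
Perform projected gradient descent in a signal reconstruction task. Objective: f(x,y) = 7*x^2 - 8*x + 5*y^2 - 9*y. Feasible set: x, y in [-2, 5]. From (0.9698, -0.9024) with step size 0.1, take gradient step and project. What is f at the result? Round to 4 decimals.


Step 1: Compute gradient at (0.9698, -0.9024).
grad_x = 2*7*0.9698 - 8 = 5.5772
grad_y = 2*5*-0.9024 - 9 = -18.024
Step 2: Gradient step.
x_raw = 0.9698 - 0.1*5.5772 = 0.4121
y_raw = -0.9024 - 0.1*-18.024 = 0.9
Step 3: Project onto [-2, 5].
x_proj = clip(0.4121) = 0.4121
y_proj = clip(0.9) = 0.9
Step 4: Evaluate f.
f(0.4121, 0.9) = -6.158


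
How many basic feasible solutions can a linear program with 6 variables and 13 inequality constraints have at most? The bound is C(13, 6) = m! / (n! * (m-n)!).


Each vertex corresponds to some choice of n active constraints out of m, so the number of vertices is at most C(m, n) = m! / (n!(m-n)!).
m = 13, n = 6
Numerator: 13 * 12 * 11 * 10 * 9 * 8
Denominator: 6! = 720
C(13, 6) = 1716
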